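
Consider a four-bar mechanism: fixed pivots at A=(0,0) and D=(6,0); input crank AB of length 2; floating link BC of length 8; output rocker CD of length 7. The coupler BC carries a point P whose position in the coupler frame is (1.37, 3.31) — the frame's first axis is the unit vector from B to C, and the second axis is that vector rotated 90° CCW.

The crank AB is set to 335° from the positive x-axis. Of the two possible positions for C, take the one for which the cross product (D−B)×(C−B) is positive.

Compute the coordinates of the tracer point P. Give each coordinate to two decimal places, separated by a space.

-0.92 1.47

A=(0,0), D=(6.00,0)
B = A + 2.00·(cos335°, sin335°) = (1.8126, -0.8452)
|BD| = 4.2718
circle(B,8.00) ∩ circle(D,7.00): a=3.8916, h=6.9897
  candidates: C₊=(4.2443,6.7762) cross=29.859; C₋=(7.0103,-6.9267) cross=-29.859
  mode + wants cross > 0 → take C=(4.2443,6.7762) (cross=29.859)
ex = (C−B)/|BC| = (0.3040,0.9527); ey = (-0.9527,0.3040)
P = B + 1.37·ex + 3.31·ey = (-0.9243,1.4660)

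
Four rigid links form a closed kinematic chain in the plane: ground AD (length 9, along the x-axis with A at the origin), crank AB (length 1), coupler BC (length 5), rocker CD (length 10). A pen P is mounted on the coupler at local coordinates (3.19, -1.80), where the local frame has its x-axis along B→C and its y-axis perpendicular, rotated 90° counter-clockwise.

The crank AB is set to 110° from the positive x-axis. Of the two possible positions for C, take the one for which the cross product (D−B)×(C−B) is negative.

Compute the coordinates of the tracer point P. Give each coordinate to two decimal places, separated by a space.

-2.01 -2.32

A=(0,0), D=(9.00,0)
B = A + 1.00·(cos110°, sin110°) = (-0.3420, 0.9397)
|BD| = 9.3892
circle(B,5.00) ∩ circle(D,10.00): a=0.7006, h=4.9507
  candidates: C₊=(0.8506,5.7954) cross=46.483; C₋=(-0.1404,-4.0562) cross=-46.483
  mode - wants cross < 0 → take C=(-0.1404,-4.0562) (cross=-46.483)
ex = (C−B)/|BC| = (0.0403,-0.9992); ey = (0.9992,0.0403)
P = B + 3.19·ex + -1.80·ey = (-2.0119,-2.3203)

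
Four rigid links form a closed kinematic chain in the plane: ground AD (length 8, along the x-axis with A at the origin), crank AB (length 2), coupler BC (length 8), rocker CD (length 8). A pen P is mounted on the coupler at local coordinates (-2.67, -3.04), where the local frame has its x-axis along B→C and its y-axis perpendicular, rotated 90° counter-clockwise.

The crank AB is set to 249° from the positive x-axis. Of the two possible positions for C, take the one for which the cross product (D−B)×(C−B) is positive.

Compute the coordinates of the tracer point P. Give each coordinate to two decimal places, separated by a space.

A=(0,0), D=(8.00,0)
B = A + 2.00·(cos249°, sin249°) = (-0.7167, -1.8672)
|BD| = 8.9145
circle(B,8.00) ∩ circle(D,8.00): a=4.4572, h=6.6433
  candidates: C₊=(2.2502,5.5623) cross=59.221; C₋=(5.0331,-7.4295) cross=-59.221
  mode + wants cross > 0 → take C=(2.2502,5.5623) (cross=59.221)
ex = (C−B)/|BC| = (0.3709,0.9287); ey = (-0.9287,0.3709)
P = B + -2.67·ex + -3.04·ey = (1.1163,-5.4742)

1.12 -5.47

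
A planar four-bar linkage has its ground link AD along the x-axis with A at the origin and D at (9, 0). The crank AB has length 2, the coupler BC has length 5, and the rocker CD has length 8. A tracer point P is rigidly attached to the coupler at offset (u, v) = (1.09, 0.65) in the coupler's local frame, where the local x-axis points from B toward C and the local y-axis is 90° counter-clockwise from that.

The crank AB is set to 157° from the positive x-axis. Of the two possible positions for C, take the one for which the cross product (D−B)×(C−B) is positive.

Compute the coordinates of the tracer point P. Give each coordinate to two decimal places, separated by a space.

A=(0,0), D=(9.00,0)
B = A + 2.00·(cos157°, sin157°) = (-1.8410, 0.7815)
|BD| = 10.8691
circle(B,5.00) ∩ circle(D,8.00): a=3.6405, h=3.4274
  candidates: C₊=(2.0365,3.9382) cross=37.252; C₋=(1.5436,-2.8988) cross=-37.252
  mode + wants cross > 0 → take C=(2.0365,3.9382) (cross=37.252)
ex = (C−B)/|BC| = (0.7755,0.6313); ey = (-0.6313,0.7755)
P = B + 1.09·ex + 0.65·ey = (-1.4061,1.9737)

-1.41 1.97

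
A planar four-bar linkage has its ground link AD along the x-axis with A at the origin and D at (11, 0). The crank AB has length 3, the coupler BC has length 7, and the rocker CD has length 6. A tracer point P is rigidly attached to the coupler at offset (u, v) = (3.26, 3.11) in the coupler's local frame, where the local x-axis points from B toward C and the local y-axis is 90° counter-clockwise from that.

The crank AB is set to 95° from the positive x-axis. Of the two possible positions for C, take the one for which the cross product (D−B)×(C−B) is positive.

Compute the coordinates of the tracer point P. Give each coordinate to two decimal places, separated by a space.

2.45 6.59

A=(0,0), D=(11.00,0)
B = A + 3.00·(cos95°, sin95°) = (-0.2615, 2.9886)
|BD| = 11.6513
circle(B,7.00) ∩ circle(D,6.00): a=6.3835, h=2.8724
  candidates: C₊=(6.6453,4.1275) cross=33.467; C₋=(5.1717,-1.4251) cross=-33.467
  mode + wants cross > 0 → take C=(6.6453,4.1275) (cross=33.467)
ex = (C−B)/|BC| = (0.9867,0.1627); ey = (-0.1627,0.9867)
P = B + 3.26·ex + 3.11·ey = (2.4491,6.5876)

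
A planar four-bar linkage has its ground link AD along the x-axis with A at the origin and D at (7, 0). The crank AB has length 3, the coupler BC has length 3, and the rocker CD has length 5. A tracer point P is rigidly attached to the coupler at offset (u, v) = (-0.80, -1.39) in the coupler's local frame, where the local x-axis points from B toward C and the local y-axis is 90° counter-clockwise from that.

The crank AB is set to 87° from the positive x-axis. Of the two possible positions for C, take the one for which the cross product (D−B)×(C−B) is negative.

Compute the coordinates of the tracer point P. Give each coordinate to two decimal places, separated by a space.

A=(0,0), D=(7.00,0)
B = A + 3.00·(cos87°, sin87°) = (0.1570, 2.9959)
|BD| = 7.4701
circle(B,3.00) ∩ circle(D,5.00): a=2.6641, h=1.3794
  candidates: C₊=(3.1507,3.1910) cross=10.304; C₋=(2.0443,0.6639) cross=-10.304
  mode - wants cross < 0 → take C=(2.0443,0.6639) (cross=-10.304)
ex = (C−B)/|BC| = (0.6291,-0.7773); ey = (0.7773,0.6291)
P = B + -0.80·ex + -1.39·ey = (-1.4268,2.7433)

-1.43 2.74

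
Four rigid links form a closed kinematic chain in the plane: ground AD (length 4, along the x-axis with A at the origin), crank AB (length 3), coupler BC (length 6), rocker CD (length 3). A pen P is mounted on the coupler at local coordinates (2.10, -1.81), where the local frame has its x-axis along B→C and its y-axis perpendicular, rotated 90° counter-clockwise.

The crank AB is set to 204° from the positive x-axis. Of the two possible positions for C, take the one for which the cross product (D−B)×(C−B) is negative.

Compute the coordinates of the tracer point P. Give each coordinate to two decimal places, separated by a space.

-1.21 -3.53

A=(0,0), D=(4.00,0)
B = A + 3.00·(cos204°, sin204°) = (-2.7406, -1.2202)
|BD| = 6.8502
circle(B,6.00) ∩ circle(D,3.00): a=5.3958, h=2.6239
  candidates: C₊=(2.1015,2.3229) cross=17.974; C₋=(3.0363,-2.8410) cross=-17.974
  mode - wants cross < 0 → take C=(3.0363,-2.8410) (cross=-17.974)
ex = (C−B)/|BC| = (0.9628,-0.2701); ey = (0.2701,0.9628)
P = B + 2.10·ex + -1.81·ey = (-1.2076,-3.5302)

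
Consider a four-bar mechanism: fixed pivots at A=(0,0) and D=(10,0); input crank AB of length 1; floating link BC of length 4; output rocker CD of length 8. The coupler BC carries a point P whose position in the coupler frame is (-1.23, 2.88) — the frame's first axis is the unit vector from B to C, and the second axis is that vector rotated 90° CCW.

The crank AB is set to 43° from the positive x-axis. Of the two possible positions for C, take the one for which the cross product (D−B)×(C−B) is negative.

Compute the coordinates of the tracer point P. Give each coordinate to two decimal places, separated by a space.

2.74 3.08

A=(0,0), D=(10.00,0)
B = A + 1.00·(cos43°, sin43°) = (0.7314, 0.6820)
|BD| = 9.2937
circle(B,4.00) ∩ circle(D,8.00): a=2.0645, h=3.4261
  candidates: C₊=(3.0417,3.9473) cross=31.841; C₋=(2.5388,-2.8863) cross=-31.841
  mode - wants cross < 0 → take C=(2.5388,-2.8863) (cross=-31.841)
ex = (C−B)/|BC| = (0.4519,-0.8921); ey = (0.8921,0.4519)
P = B + -1.23·ex + 2.88·ey = (2.7448,3.0806)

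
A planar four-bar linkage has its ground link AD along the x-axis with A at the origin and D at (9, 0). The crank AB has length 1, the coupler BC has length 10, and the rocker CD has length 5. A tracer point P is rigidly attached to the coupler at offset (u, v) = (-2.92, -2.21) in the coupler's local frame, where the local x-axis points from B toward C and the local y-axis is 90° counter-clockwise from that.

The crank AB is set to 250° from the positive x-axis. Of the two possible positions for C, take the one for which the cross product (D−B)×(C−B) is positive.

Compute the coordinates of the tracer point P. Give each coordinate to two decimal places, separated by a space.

A=(0,0), D=(9.00,0)
B = A + 1.00·(cos250°, sin250°) = (-0.3420, -0.9397)
|BD| = 9.3892
circle(B,10.00) ∩ circle(D,5.00): a=8.6885, h=4.9507
  candidates: C₊=(7.8074,4.8557) cross=46.483; C₋=(8.7984,-4.9959) cross=-46.483
  mode + wants cross > 0 → take C=(7.8074,4.8557) (cross=46.483)
ex = (C−B)/|BC| = (0.8149,0.5795); ey = (-0.5795,0.8149)
P = B + -2.92·ex + -2.21·ey = (-1.4409,-4.4330)

-1.44 -4.43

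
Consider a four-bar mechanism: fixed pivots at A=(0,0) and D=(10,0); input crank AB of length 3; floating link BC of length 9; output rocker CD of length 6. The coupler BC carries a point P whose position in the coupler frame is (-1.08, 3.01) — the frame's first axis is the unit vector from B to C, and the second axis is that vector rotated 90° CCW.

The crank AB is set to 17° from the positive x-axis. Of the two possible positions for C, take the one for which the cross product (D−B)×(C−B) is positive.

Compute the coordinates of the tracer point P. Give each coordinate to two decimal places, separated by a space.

A=(0,0), D=(10.00,0)
B = A + 3.00·(cos17°, sin17°) = (2.8689, 0.8771)
|BD| = 7.1848
circle(B,9.00) ∩ circle(D,6.00): a=6.7240, h=5.9823
  candidates: C₊=(10.2729,5.9938) cross=42.982; C₋=(8.8123,-5.8813) cross=-42.982
  mode + wants cross > 0 → take C=(10.2729,5.9938) (cross=42.982)
ex = (C−B)/|BC| = (0.8227,0.5685); ey = (-0.5685,0.8227)
P = B + -1.08·ex + 3.01·ey = (0.2692,2.7394)

0.27 2.74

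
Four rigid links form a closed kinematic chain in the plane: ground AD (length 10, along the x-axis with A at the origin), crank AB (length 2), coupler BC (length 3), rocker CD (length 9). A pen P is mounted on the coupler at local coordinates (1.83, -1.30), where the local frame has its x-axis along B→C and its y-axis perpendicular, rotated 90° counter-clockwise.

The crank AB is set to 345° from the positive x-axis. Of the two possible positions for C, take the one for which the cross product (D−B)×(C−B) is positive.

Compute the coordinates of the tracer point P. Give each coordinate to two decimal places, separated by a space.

A=(0,0), D=(10.00,0)
B = A + 2.00·(cos345°, sin345°) = (1.9319, -0.5176)
|BD| = 8.0847
circle(B,3.00) ∩ circle(D,9.00): a=-0.4105, h=2.9718
  candidates: C₊=(1.3320,2.4218) cross=24.026; C₋=(1.7125,-3.5096) cross=-24.026
  mode + wants cross > 0 → take C=(1.3320,2.4218) (cross=24.026)
ex = (C−B)/|BC| = (-0.2000,0.9798); ey = (-0.9798,-0.2000)
P = B + 1.83·ex + -1.30·ey = (2.8397,1.5354)

2.84 1.54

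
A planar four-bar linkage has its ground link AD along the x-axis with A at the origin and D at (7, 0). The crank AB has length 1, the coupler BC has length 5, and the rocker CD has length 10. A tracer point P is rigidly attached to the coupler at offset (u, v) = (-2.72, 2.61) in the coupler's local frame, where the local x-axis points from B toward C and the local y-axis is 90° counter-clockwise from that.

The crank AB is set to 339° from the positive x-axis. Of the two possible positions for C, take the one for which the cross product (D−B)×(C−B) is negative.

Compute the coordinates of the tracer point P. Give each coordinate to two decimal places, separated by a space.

4.64 0.35

A=(0,0), D=(7.00,0)
B = A + 1.00·(cos339°, sin339°) = (0.9336, -0.3584)
|BD| = 6.0770
circle(B,5.00) ∩ circle(D,10.00): a=-3.1323, h=3.8973
  candidates: C₊=(-2.4231,3.3474) cross=23.684; C₋=(-1.9635,-4.4336) cross=-23.684
  mode - wants cross < 0 → take C=(-1.9635,-4.4336) (cross=-23.684)
ex = (C−B)/|BC| = (-0.5794,-0.8150); ey = (0.8150,-0.5794)
P = B + -2.72·ex + 2.61·ey = (4.6368,0.3463)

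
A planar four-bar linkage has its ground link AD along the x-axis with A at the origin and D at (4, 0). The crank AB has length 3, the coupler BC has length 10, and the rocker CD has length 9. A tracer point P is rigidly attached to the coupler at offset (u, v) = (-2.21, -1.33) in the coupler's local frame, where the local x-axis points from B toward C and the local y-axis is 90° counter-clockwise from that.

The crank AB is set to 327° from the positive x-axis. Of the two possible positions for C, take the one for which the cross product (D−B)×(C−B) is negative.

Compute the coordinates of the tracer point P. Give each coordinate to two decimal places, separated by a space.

A=(0,0), D=(4.00,0)
B = A + 3.00·(cos327°, sin327°) = (2.5160, -1.6339)
|BD| = 2.2072
circle(B,10.00) ∩ circle(D,9.00): a=5.4076, h=8.4117
  candidates: C₊=(-0.0751,8.0246) cross=18.567; C₋=(12.3785,-3.2863) cross=-18.567
  mode - wants cross < 0 → take C=(12.3785,-3.2863) (cross=-18.567)
ex = (C−B)/|BC| = (0.9863,-0.1652); ey = (0.1652,0.9863)
P = B + -2.21·ex + -1.33·ey = (0.1166,-2.5804)

0.12 -2.58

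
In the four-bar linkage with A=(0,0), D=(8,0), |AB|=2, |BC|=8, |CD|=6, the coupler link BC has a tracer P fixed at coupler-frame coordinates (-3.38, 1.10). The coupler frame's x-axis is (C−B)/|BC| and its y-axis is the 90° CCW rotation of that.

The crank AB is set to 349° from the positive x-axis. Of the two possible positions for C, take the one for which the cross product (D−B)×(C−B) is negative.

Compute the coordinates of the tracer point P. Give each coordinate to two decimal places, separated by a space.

A=(0,0), D=(8.00,0)
B = A + 2.00·(cos349°, sin349°) = (1.9633, -0.3816)
|BD| = 6.0488
circle(B,8.00) ∩ circle(D,6.00): a=5.3389, h=5.9579
  candidates: C₊=(6.9156,5.9012) cross=36.038; C₋=(7.6674,-5.9908) cross=-36.038
  mode - wants cross < 0 → take C=(7.6674,-5.9908) (cross=-36.038)
ex = (C−B)/|BC| = (0.7130,-0.7011); ey = (0.7011,0.7130)
P = B + -3.38·ex + 1.10·ey = (0.3245,2.7726)

0.32 2.77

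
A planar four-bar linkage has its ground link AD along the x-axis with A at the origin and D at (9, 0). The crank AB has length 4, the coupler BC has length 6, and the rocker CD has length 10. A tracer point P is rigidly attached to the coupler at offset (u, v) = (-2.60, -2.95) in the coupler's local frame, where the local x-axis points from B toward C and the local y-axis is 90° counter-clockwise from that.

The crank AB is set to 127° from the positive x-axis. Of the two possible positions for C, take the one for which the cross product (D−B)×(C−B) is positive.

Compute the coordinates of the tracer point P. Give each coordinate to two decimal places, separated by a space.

A=(0,0), D=(9.00,0)
B = A + 4.00·(cos127°, sin127°) = (-2.4073, 3.1945)
|BD| = 11.8461
circle(B,6.00) ∩ circle(D,10.00): a=3.2218, h=5.0616
  candidates: C₊=(2.0601,7.1999) cross=59.961; C₋=(-0.6698,-2.5484) cross=-59.961
  mode + wants cross > 0 → take C=(2.0601,7.1999) (cross=59.961)
ex = (C−B)/|BC| = (0.7446,0.6676); ey = (-0.6676,0.7446)
P = B + -2.60·ex + -2.95·ey = (-2.3738,-0.7376)

-2.37 -0.74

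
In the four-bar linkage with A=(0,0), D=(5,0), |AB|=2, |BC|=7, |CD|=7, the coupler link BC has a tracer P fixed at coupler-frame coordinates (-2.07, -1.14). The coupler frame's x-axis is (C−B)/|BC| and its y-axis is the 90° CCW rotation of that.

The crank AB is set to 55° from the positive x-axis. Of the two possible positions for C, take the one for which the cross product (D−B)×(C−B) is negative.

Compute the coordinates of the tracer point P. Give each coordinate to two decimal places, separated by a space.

A=(0,0), D=(5.00,0)
B = A + 2.00·(cos55°, sin55°) = (1.1472, 1.6383)
|BD| = 4.1867
circle(B,7.00) ∩ circle(D,7.00): a=2.0934, h=6.6797
  candidates: C₊=(5.6874,6.9662) cross=27.966; C₋=(0.4597,-5.3279) cross=-27.966
  mode - wants cross < 0 → take C=(0.4597,-5.3279) (cross=-27.966)
ex = (C−B)/|BC| = (-0.0982,-0.9952); ey = (0.9952,-0.0982)
P = B + -2.07·ex + -1.14·ey = (0.2159,3.8102)

0.22 3.81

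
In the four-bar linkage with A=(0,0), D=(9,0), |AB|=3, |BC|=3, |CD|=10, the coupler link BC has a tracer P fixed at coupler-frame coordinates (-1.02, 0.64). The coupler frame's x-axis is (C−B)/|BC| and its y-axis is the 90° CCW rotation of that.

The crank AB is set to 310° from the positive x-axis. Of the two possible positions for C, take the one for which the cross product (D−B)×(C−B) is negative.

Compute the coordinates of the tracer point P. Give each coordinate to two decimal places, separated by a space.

A=(0,0), D=(9.00,0)
B = A + 3.00·(cos310°, sin310°) = (1.9284, -2.2981)
|BD| = 7.4357
circle(B,3.00) ∩ circle(D,10.00): a=-2.4013, h=1.7983
  candidates: C₊=(-0.9112,-1.3301) cross=13.371; C₋=(0.2004,-4.7505) cross=-13.371
  mode - wants cross < 0 → take C=(0.2004,-4.7505) (cross=-13.371)
ex = (C−B)/|BC| = (-0.5760,-0.8175); ey = (0.8175,-0.5760)
P = B + -1.02·ex + 0.64·ey = (3.0390,-1.8329)

3.04 -1.83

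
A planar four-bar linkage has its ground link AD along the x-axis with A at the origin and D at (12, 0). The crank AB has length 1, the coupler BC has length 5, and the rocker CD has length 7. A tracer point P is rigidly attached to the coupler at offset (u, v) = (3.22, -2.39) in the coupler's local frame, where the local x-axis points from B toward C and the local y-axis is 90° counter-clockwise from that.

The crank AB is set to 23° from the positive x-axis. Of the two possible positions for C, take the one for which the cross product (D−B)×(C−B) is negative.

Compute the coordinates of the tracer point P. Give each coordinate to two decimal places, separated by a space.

2.59 -3.26

A=(0,0), D=(12.00,0)
B = A + 1.00·(cos23°, sin23°) = (0.9205, 0.3907)
|BD| = 11.0864
circle(B,5.00) ∩ circle(D,7.00): a=4.4608, h=2.2586
  candidates: C₊=(5.4581,2.4907) cross=25.040; C₋=(5.2989,-2.0237) cross=-25.040
  mode - wants cross < 0 → take C=(5.2989,-2.0237) (cross=-25.040)
ex = (C−B)/|BC| = (0.8757,-0.4829); ey = (0.4829,0.8757)
P = B + 3.22·ex + -2.39·ey = (2.5861,-3.2571)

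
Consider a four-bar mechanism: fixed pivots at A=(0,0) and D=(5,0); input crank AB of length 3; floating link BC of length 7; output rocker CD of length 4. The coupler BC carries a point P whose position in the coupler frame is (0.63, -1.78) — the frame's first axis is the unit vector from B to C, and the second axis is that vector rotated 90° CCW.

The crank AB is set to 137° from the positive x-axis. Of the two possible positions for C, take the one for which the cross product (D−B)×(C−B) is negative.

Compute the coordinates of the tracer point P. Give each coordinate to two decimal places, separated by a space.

-3.09 0.38

A=(0,0), D=(5.00,0)
B = A + 3.00·(cos137°, sin137°) = (-2.1941, 2.0460)
|BD| = 7.4793
circle(B,7.00) ∩ circle(D,4.00): a=5.9457, h=3.6943
  candidates: C₊=(4.5355,3.9729) cross=27.631; C₋=(2.5143,-3.1339) cross=-27.631
  mode - wants cross < 0 → take C=(2.5143,-3.1339) (cross=-27.631)
ex = (C−B)/|BC| = (0.6726,-0.7400); ey = (0.7400,0.6726)
P = B + 0.63·ex + -1.78·ey = (-3.0875,0.3825)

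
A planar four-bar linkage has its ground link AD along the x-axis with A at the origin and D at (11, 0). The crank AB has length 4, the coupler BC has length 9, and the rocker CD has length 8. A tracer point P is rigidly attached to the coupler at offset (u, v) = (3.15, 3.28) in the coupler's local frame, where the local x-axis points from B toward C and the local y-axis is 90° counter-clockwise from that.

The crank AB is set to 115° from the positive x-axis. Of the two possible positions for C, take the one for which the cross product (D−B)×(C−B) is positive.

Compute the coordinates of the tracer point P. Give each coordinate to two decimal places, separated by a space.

0.11 7.80

A=(0,0), D=(11.00,0)
B = A + 4.00·(cos115°, sin115°) = (-1.6905, 3.6252)
|BD| = 13.1981
circle(B,9.00) ∩ circle(D,8.00): a=7.2431, h=5.3421
  candidates: C₊=(6.7414,6.7723) cross=70.505; C₋=(3.8067,-3.5009) cross=-70.505
  mode + wants cross > 0 → take C=(6.7414,6.7723) (cross=70.505)
ex = (C−B)/|BC| = (0.9369,0.3497); ey = (-0.3497,0.9369)
P = B + 3.15·ex + 3.28·ey = (0.1137,7.7996)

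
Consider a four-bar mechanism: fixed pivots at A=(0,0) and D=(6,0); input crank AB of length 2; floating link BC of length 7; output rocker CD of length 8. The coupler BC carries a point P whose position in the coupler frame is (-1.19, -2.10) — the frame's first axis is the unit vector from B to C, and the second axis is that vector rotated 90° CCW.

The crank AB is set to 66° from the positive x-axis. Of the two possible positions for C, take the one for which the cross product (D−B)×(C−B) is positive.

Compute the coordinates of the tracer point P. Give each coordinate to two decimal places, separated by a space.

2.01 -0.27

A=(0,0), D=(6.00,0)
B = A + 2.00·(cos66°, sin66°) = (0.8135, 1.8271)
|BD| = 5.4989
circle(B,7.00) ∩ circle(D,8.00): a=1.3856, h=6.8615
  candidates: C₊=(4.4001,7.8384) cross=37.731; C₋=(-0.1595,-5.1050) cross=-37.731
  mode + wants cross > 0 → take C=(4.4001,7.8384) (cross=37.731)
ex = (C−B)/|BC| = (0.5124,0.8588); ey = (-0.8588,0.5124)
P = B + -1.19·ex + -2.10·ey = (2.0071,-0.2708)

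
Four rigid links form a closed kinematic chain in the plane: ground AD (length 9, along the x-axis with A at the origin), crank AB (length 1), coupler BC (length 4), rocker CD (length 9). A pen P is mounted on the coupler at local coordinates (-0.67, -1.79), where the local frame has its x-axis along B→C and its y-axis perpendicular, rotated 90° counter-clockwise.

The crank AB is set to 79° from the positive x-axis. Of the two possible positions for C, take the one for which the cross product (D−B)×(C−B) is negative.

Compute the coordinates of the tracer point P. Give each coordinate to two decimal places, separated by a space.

-1.65 1.50

A=(0,0), D=(9.00,0)
B = A + 1.00·(cos79°, sin79°) = (0.1908, 0.9816)
|BD| = 8.8637
circle(B,4.00) ∩ circle(D,9.00): a=0.7652, h=3.9261
  candidates: C₊=(1.3861,4.7989) cross=34.800; C₋=(0.5165,-3.0051) cross=-34.800
  mode - wants cross < 0 → take C=(0.5165,-3.0051) (cross=-34.800)
ex = (C−B)/|BC| = (0.0814,-0.9967); ey = (0.9967,0.0814)
P = B + -0.67·ex + -1.79·ey = (-1.6478,1.5036)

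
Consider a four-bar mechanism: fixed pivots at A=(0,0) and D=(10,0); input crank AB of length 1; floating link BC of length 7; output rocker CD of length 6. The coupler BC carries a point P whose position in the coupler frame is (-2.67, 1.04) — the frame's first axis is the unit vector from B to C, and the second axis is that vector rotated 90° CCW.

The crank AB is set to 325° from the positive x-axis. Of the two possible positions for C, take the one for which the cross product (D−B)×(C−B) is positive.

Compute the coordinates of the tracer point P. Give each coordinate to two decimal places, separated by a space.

A=(0,0), D=(10.00,0)
B = A + 1.00·(cos325°, sin325°) = (0.8192, -0.5736)
|BD| = 9.1987
circle(B,7.00) ∩ circle(D,6.00): a=5.3060, h=4.5658
  candidates: C₊=(5.8301,4.3142) cross=42.000; C₋=(6.3995,-4.7996) cross=-42.000
  mode + wants cross > 0 → take C=(5.8301,4.3142) (cross=42.000)
ex = (C−B)/|BC| = (0.7159,0.6983); ey = (-0.6983,0.7159)
P = B + -2.67·ex + 1.04·ey = (-1.8184,-1.6934)

-1.82 -1.69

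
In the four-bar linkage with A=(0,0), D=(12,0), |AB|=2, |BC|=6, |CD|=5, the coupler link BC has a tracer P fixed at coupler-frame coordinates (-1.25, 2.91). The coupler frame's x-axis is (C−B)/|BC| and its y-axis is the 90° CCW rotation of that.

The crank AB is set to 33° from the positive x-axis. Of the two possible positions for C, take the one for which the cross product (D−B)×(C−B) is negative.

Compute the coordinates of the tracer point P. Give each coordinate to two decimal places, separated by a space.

1.70 4.26

A=(0,0), D=(12.00,0)
B = A + 2.00·(cos33°, sin33°) = (1.6773, 1.0893)
|BD| = 10.3800
circle(B,6.00) ∩ circle(D,5.00): a=5.7199, h=1.8120
  candidates: C₊=(7.5558,2.2910) cross=18.808; C₋=(7.1755,-1.3129) cross=-18.808
  mode - wants cross < 0 → take C=(7.1755,-1.3129) (cross=-18.808)
ex = (C−B)/|BC| = (0.9164,-0.4004); ey = (0.4004,0.9164)
P = B + -1.25·ex + 2.91·ey = (1.6970,4.2563)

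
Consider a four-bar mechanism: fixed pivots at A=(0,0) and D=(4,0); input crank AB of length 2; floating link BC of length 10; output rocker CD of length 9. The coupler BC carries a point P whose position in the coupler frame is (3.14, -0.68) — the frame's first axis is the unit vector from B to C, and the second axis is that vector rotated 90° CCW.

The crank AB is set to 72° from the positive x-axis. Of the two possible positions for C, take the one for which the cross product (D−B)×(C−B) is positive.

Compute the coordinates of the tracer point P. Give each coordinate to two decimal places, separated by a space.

A=(0,0), D=(4.00,0)
B = A + 2.00·(cos72°, sin72°) = (0.6180, 1.9021)
|BD| = 3.8802
circle(B,10.00) ∩ circle(D,9.00): a=4.3884, h=8.9856
  candidates: C₊=(8.8479,7.5827) cross=34.866; C₋=(0.0381,-8.0811) cross=-34.866
  mode + wants cross > 0 → take C=(8.8479,7.5827) (cross=34.866)
ex = (C−B)/|BC| = (0.8230,0.5681); ey = (-0.5681,0.8230)
P = B + 3.14·ex + -0.68·ey = (3.5885,3.1262)

3.59 3.13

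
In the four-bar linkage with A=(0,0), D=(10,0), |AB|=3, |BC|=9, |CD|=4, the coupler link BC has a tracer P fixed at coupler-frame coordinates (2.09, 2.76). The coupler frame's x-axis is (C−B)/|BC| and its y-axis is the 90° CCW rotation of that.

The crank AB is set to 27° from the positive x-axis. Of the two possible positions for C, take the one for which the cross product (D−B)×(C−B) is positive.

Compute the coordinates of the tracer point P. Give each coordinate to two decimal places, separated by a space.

A=(0,0), D=(10.00,0)
B = A + 3.00·(cos27°, sin27°) = (2.6730, 1.3620)
|BD| = 7.4525
circle(B,9.00) ∩ circle(D,4.00): a=8.0872, h=3.9493
  candidates: C₊=(11.3458,3.7668) cross=29.432; C₋=(9.9023,-3.9988) cross=-29.432
  mode + wants cross > 0 → take C=(11.3458,3.7668) (cross=29.432)
ex = (C−B)/|BC| = (0.9636,0.2672); ey = (-0.2672,0.9636)
P = B + 2.09·ex + 2.76·ey = (3.9495,4.5801)

3.95 4.58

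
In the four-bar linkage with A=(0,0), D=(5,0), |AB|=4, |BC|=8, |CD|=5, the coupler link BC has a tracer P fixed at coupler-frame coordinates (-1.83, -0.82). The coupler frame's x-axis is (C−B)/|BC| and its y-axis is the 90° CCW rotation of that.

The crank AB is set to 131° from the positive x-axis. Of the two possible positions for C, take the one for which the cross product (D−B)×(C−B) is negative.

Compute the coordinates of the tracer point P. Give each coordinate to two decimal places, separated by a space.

-4.30 4.12

A=(0,0), D=(5.00,0)
B = A + 4.00·(cos131°, sin131°) = (-2.6242, 3.0188)
|BD| = 8.2001
circle(B,8.00) ∩ circle(D,5.00): a=6.4781, h=4.6941
  candidates: C₊=(5.1270,4.9984) cross=38.492; C₋=(1.6708,-3.7304) cross=-38.492
  mode - wants cross < 0 → take C=(1.6708,-3.7304) (cross=-38.492)
ex = (C−B)/|BC| = (0.5369,-0.8437); ey = (0.8437,0.5369)
P = B + -1.83·ex + -0.82·ey = (-4.2985,4.1225)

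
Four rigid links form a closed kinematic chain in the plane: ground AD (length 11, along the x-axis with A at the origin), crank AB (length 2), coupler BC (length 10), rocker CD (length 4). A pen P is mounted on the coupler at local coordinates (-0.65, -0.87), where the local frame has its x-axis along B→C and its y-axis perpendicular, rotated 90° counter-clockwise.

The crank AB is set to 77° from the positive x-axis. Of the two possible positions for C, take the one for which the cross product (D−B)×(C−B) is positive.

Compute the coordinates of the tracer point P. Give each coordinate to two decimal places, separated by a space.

A=(0,0), D=(11.00,0)
B = A + 2.00·(cos77°, sin77°) = (0.4499, 1.9487)
|BD| = 10.7286
circle(B,10.00) ∩ circle(D,4.00): a=9.2791, h=3.7281
  candidates: C₊=(10.2518,3.9294) cross=39.997; C₋=(8.8974,-3.4028) cross=-39.997
  mode + wants cross > 0 → take C=(10.2518,3.9294) (cross=39.997)
ex = (C−B)/|BC| = (0.9802,0.1981); ey = (-0.1981,0.9802)
P = B + -0.65·ex + -0.87·ey = (-0.0149,0.9672)

-0.01 0.97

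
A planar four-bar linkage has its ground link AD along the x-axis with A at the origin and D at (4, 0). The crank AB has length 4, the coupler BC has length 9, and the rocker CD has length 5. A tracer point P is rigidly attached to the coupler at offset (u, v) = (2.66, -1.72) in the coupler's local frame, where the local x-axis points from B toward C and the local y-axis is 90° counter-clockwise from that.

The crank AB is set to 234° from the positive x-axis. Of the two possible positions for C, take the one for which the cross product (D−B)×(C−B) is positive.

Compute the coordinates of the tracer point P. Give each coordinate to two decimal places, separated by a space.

A=(0,0), D=(4.00,0)
B = A + 4.00·(cos234°, sin234°) = (-2.3511, -3.2361)
|BD| = 7.1281
circle(B,9.00) ∩ circle(D,5.00): a=7.4922, h=4.9867
  candidates: C₊=(2.0605,4.6085) cross=35.546; C₋=(6.5884,-4.2779) cross=-35.546
  mode + wants cross > 0 → take C=(2.0605,4.6085) (cross=35.546)
ex = (C−B)/|BC| = (0.4902,0.8716); ey = (-0.8716,0.4902)
P = B + 2.66·ex + -1.72·ey = (0.4519,-1.7607)

0.45 -1.76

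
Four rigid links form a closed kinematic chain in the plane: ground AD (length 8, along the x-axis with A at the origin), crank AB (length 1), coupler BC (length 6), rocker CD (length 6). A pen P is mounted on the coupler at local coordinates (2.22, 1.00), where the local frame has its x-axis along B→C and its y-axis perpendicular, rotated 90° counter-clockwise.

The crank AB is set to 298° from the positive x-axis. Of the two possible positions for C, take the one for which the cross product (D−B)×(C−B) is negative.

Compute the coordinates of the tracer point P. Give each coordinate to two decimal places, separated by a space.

A=(0,0), D=(8.00,0)
B = A + 1.00·(cos298°, sin298°) = (0.4695, -0.8829)
|BD| = 7.5821
circle(B,6.00) ∩ circle(D,6.00): a=3.7911, h=4.6506
  candidates: C₊=(3.6932,4.1775) cross=35.261; C₋=(4.7763,-5.0604) cross=-35.261
  mode - wants cross < 0 → take C=(4.7763,-5.0604) (cross=-35.261)
ex = (C−B)/|BC| = (0.7178,-0.6962); ey = (0.6962,0.7178)
P = B + 2.22·ex + 1.00·ey = (2.7592,-1.7108)

2.76 -1.71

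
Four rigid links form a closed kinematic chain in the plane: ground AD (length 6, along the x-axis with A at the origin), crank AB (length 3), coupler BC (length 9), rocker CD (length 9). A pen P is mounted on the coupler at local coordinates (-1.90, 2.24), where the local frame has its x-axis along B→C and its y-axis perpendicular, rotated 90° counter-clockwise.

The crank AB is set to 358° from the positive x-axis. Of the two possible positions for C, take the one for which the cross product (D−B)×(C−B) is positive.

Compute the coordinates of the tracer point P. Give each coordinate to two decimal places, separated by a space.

0.53 -1.69

A=(0,0), D=(6.00,0)
B = A + 3.00·(cos358°, sin358°) = (2.9982, -0.1047)
|BD| = 3.0037
circle(B,9.00) ∩ circle(D,9.00): a=1.5018, h=8.8738
  candidates: C₊=(4.1898,8.8161) cross=26.654; C₋=(4.8084,-8.9208) cross=-26.654
  mode + wants cross > 0 → take C=(4.1898,8.8161) (cross=26.654)
ex = (C−B)/|BC| = (0.1324,0.9912); ey = (-0.9912,0.1324)
P = B + -1.90·ex + 2.24·ey = (0.5263,-1.6914)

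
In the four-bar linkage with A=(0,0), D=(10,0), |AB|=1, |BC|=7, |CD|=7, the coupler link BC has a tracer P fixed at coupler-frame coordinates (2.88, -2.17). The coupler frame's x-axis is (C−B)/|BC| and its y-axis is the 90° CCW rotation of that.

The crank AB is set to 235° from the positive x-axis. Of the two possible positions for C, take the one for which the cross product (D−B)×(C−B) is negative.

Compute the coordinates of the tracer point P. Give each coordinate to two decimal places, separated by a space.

0.46 -4.27

A=(0,0), D=(10.00,0)
B = A + 1.00·(cos235°, sin235°) = (-0.5736, -0.8192)
|BD| = 10.6053
circle(B,7.00) ∩ circle(D,7.00): a=5.3026, h=4.5697
  candidates: C₊=(4.3602,4.1465) cross=48.463; C₋=(5.0662,-4.9656) cross=-48.463
  mode - wants cross < 0 → take C=(5.0662,-4.9656) (cross=-48.463)
ex = (C−B)/|BC| = (0.8057,-0.5924); ey = (0.5924,0.8057)
P = B + 2.88·ex + -2.17·ey = (0.4614,-4.2735)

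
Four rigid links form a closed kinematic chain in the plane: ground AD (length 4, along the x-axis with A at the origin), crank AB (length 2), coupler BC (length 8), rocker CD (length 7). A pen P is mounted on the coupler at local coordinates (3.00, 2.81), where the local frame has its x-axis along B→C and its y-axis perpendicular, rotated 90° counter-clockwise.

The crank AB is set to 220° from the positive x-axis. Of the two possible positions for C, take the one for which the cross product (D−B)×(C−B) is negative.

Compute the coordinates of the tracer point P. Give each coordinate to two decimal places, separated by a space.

A=(0,0), D=(4.00,0)
B = A + 2.00·(cos220°, sin220°) = (-1.5321, -1.2856)
|BD| = 5.6795
circle(B,8.00) ∩ circle(D,7.00): a=4.1603, h=6.8332
  candidates: C₊=(0.9735,6.3119) cross=38.809; C₋=(4.0669,-6.9997) cross=-38.809
  mode - wants cross < 0 → take C=(4.0669,-6.9997) (cross=-38.809)
ex = (C−B)/|BC| = (0.6999,-0.7143); ey = (0.7143,0.6999)
P = B + 3.00·ex + 2.81·ey = (2.5746,-1.4617)

2.57 -1.46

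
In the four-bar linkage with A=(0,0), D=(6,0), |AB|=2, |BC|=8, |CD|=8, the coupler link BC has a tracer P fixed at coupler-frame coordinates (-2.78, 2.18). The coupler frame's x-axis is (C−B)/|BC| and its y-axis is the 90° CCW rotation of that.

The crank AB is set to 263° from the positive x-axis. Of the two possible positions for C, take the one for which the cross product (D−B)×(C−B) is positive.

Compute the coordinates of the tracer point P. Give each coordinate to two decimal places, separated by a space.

A=(0,0), D=(6.00,0)
B = A + 2.00·(cos263°, sin263°) = (-0.2437, -1.9851)
|BD| = 6.5517
circle(B,8.00) ∩ circle(D,8.00): a=3.2759, h=7.2985
  candidates: C₊=(0.6668,5.9629) cross=47.818; C₋=(5.0895,-7.9480) cross=-47.818
  mode + wants cross > 0 → take C=(0.6668,5.9629) (cross=47.818)
ex = (C−B)/|BC| = (0.1138,0.9935); ey = (-0.9935,0.1138)
P = B + -2.78·ex + 2.18·ey = (-2.7260,-4.4989)

-2.73 -4.50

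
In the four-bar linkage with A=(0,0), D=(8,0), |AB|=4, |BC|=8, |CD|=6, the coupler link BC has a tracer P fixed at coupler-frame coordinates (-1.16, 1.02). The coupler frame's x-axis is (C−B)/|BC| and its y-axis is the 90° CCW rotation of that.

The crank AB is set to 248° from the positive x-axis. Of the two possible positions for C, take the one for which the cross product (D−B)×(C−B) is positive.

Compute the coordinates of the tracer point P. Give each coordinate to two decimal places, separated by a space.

-2.98 -4.13

A=(0,0), D=(8.00,0)
B = A + 4.00·(cos248°, sin248°) = (-1.4984, -3.7087)
|BD| = 10.1968
circle(B,8.00) ∩ circle(D,6.00): a=6.4714, h=4.7033
  candidates: C₊=(2.8191,3.0262) cross=47.959; C₋=(6.2404,-5.7362) cross=-47.959
  mode + wants cross > 0 → take C=(2.8191,3.0262) (cross=47.959)
ex = (C−B)/|BC| = (0.5397,0.8419); ey = (-0.8419,0.5397)
P = B + -1.16·ex + 1.02·ey = (-2.9832,-4.1348)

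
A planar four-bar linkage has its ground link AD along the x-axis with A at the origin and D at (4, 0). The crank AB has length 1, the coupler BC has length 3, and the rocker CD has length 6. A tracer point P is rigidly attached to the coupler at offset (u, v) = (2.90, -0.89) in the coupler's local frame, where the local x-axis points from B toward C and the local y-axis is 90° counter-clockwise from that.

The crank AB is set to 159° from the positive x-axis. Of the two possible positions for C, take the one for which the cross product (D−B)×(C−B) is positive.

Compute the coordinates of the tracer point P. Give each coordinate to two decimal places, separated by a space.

-0.08 3.27

A=(0,0), D=(4.00,0)
B = A + 1.00·(cos159°, sin159°) = (-0.9336, 0.3584)
|BD| = 4.9466
circle(B,3.00) ∩ circle(D,6.00): a=-0.2559, h=2.9891
  candidates: C₊=(-0.9722,3.3581) cross=14.786; C₋=(-1.4053,-2.6043) cross=-14.786
  mode + wants cross > 0 → take C=(-0.9722,3.3581) (cross=14.786)
ex = (C−B)/|BC| = (-0.0129,0.9999); ey = (-0.9999,-0.0129)
P = B + 2.90·ex + -0.89·ey = (-0.0810,3.2696)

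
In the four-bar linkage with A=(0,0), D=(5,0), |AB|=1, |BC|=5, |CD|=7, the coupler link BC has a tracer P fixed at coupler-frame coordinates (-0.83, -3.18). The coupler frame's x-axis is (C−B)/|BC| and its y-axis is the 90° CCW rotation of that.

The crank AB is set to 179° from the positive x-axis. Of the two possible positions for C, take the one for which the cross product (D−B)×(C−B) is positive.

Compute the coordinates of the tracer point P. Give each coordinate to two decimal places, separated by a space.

A=(0,0), D=(5.00,0)
B = A + 1.00·(cos179°, sin179°) = (-0.9998, 0.0175)
|BD| = 5.9999
circle(B,5.00) ∩ circle(D,7.00): a=0.9999, h=4.8990
  candidates: C₊=(0.0143,4.9135) cross=29.393; C₋=(-0.0142,-4.8844) cross=-29.393
  mode + wants cross > 0 → take C=(0.0143,4.9135) (cross=29.393)
ex = (C−B)/|BC| = (0.2028,0.9792); ey = (-0.9792,0.2028)
P = B + -0.83·ex + -3.18·ey = (1.9457,-1.4403)

1.95 -1.44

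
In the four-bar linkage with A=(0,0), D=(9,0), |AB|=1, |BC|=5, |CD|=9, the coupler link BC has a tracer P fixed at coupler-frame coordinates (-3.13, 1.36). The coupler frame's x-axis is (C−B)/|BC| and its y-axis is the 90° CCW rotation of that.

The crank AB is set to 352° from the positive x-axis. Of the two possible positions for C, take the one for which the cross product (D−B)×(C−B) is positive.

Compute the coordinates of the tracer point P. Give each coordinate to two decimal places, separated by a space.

A=(0,0), D=(9.00,0)
B = A + 1.00·(cos352°, sin352°) = (0.9903, -0.1392)
|BD| = 8.0109
circle(B,5.00) ∩ circle(D,9.00): a=0.5103, h=4.9739
  candidates: C₊=(1.4140,4.8428) cross=39.846; C₋=(1.5869,-5.1035) cross=-39.846
  mode + wants cross > 0 → take C=(1.4140,4.8428) (cross=39.846)
ex = (C−B)/|BC| = (0.0848,0.9964); ey = (-0.9964,0.0848)
P = B + -3.13·ex + 1.36·ey = (-0.6301,-3.1426)

-0.63 -3.14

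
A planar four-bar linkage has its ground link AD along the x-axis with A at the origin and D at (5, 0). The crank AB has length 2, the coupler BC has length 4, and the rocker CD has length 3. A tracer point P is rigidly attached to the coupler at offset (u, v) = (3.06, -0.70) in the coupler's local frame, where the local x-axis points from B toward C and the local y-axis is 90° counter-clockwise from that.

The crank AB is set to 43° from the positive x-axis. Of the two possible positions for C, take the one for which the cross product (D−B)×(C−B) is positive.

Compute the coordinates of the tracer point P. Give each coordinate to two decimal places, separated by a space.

A=(0,0), D=(5.00,0)
B = A + 2.00·(cos43°, sin43°) = (1.4627, 1.3640)
|BD| = 3.7912
circle(B,4.00) ∩ circle(D,3.00): a=2.8188, h=2.8380
  candidates: C₊=(5.1138,2.9978) cross=10.759; C₋=(3.0717,-2.2981) cross=-10.759
  mode + wants cross > 0 → take C=(5.1138,2.9978) (cross=10.759)
ex = (C−B)/|BC| = (0.9128,0.4085); ey = (-0.4085,0.9128)
P = B + 3.06·ex + -0.70·ey = (4.5417,1.9749)

4.54 1.97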